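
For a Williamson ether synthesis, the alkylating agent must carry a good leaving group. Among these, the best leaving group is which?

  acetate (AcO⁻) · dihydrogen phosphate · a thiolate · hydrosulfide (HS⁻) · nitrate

Leaving-group ability tracks the stability of the departed species; conjugate-acid pKₐ is the usual yardstick (lower pKₐ → better LG).
nitrate: pKₐ(HNO₃) ≈ -1.3
dihydrogen phosphate: pKₐ(H₃PO₄) ≈ 2.1
acetate (AcO⁻): pKₐ(CH₃COOH) ≈ 4.8
hydrosulfide (HS⁻): pKₐ(H₂S) ≈ 7
a thiolate: pKₐ(RSH (a thiol)) ≈ 10.5

nitrate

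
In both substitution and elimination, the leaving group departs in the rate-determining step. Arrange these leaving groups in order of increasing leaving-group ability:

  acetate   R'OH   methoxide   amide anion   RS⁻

R'OH: pKₐ(R'OH₂⁺) ≈ -2.4
acetate: pKₐ(CH₃COOH) ≈ 4.8
RS⁻: pKₐ(RSH (a thiol)) ≈ 10.5
methoxide: pKₐ(CH₃OH) ≈ 15.5
amide anion: pKₐ(NH₃) ≈ 38
Reversing gives the worst-to-best order requested.

amide anion < methoxide < RS⁻ < acetate < R'OH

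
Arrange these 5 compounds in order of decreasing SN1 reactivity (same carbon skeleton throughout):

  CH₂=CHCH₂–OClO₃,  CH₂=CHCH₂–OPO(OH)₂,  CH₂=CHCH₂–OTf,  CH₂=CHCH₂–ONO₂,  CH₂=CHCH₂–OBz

CH₂=CHCH₂–OTf > CH₂=CHCH₂–OClO₃ > CH₂=CHCH₂–ONO₂ > CH₂=CHCH₂–OPO(OH)₂ > CH₂=CHCH₂–OBz

Same R in every case — rank the leaving groups.
Rank by basicity of the departing species: weakest base leaves most easily.
CH₂=CHCH₂–OTf loses OTf⁻: pKₐ(CF₃SO₃H (triflic acid)) ≈ -14
CH₂=CHCH₂–OClO₃ loses ClO₄⁻: pKₐ(HClO₄) ≈ -10
CH₂=CHCH₂–ONO₂ loses NO₃⁻: pKₐ(HNO₃) ≈ -1.3
CH₂=CHCH₂–OPO(OH)₂ loses H₂PO₄⁻: pKₐ(H₃PO₄) ≈ 2.1
CH₂=CHCH₂–OBz loses PhCOO⁻: pKₐ(C₆H₅COOH) ≈ 4.2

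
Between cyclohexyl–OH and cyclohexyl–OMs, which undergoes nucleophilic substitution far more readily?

cyclohexyl–OMs

From cyclohexyl–OH the departing group would be OH⁻ (pKₐ(H₂O) ≈ 15.7). Strong base; essentially never leaves without prior activation.
From cyclohexyl–OMs the leaving group is OMs⁻ (pKₐ(CH₃SO₃H (MsOH)) ≈ -1.9). Resonance-delocalised alkanesulfonate.
(In practice cyclohexyl–OMs is made from cyclohexyl–OH by treatment with MsCl / Et₃N, converting the hydroxyl into a mesylate.)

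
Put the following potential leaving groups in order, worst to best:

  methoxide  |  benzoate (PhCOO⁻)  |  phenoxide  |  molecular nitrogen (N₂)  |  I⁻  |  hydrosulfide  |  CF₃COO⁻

methoxide < phenoxide < hydrosulfide < benzoate (PhCOO⁻) < CF₃COO⁻ < I⁻ < molecular nitrogen (N₂)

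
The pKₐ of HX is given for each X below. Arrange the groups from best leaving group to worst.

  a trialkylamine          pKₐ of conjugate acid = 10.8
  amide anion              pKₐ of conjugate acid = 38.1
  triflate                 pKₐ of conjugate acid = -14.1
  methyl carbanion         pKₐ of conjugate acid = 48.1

triflate > a trialkylamine > amide anion > methyl carbanion

Lower conjugate-acid pKₐ ⇒ weaker base ⇒ better leaving group.
Sorting by the given values: triflate (-14.1), a trialkylamine (10.8), amide anion (38.1), methyl carbanion (48.1).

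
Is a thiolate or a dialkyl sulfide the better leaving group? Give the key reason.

a dialkyl sulfide

a dialkyl sulfide is the better leaving group.
pKₐ(R'₂SH⁺) ≈ -7 versus pKₐ(RSH (a thiol)) ≈ 10.5: a dialkyl sulfide is the much weaker base.
Neutral; leaves from a sulfonium salt (R–SR'₂⁺).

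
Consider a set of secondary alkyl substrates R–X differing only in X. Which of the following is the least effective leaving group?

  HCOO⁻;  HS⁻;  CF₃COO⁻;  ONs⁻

HS⁻

ONs⁻: pKₐ(p-O₂NC₆H₄SO₃H) ≈ -3.5
CF₃COO⁻: pKₐ(CF₃COOH) ≈ 0.2
HCOO⁻: pKₐ(HCOOH) ≈ 3.8
HS⁻: pKₐ(H₂S) ≈ 7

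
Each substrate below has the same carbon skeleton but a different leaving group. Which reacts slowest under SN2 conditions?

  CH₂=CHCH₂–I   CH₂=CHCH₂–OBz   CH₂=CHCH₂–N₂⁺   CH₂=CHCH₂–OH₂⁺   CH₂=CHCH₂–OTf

Same R in every case — rank the leaving groups.
Rank by basicity of the departing species: weakest base leaves most easily.
CH₂=CHCH₂–N₂⁺ loses N₂: no meaningful conjugate acid; N₂ departs as an exceptionally stable neutral molecule
CH₂=CHCH₂–OTf loses OTf⁻: pKₐ(CF₃SO₃H (triflic acid)) ≈ -14
CH₂=CHCH₂–I loses I⁻: pKₐ(HI) ≈ -10
CH₂=CHCH₂–OH₂⁺ loses H₂O: pKₐ(H₃O⁺) ≈ -1.7
CH₂=CHCH₂–OBz loses PhCOO⁻: pKₐ(C₆H₅COOH) ≈ 4.2

CH₂=CHCH₂–OBz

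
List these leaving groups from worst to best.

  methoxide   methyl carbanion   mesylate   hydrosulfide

methyl carbanion < methoxide < hydrosulfide < mesylate

Leaving-group ability tracks the stability of the departed species; conjugate-acid pKₐ is the usual yardstick (lower pKₐ → better LG).
mesylate: pKₐ(CH₃SO₃H (MsOH)) ≈ -1.9
hydrosulfide: pKₐ(H₂S) ≈ 7
methoxide: pKₐ(CH₃OH) ≈ 15.5
methyl carbanion: pKₐ(CH₄) ≈ 48
Listed from poorest to best leaving group as asked.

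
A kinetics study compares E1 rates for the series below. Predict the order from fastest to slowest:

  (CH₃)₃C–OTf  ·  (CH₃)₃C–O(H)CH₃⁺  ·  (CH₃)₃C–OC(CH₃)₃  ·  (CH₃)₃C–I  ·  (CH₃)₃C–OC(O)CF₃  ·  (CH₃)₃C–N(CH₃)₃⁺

(CH₃)₃C–OTf > (CH₃)₃C–I > (CH₃)₃C–O(H)CH₃⁺ > (CH₃)₃C–OC(O)CF₃ > (CH₃)₃C–N(CH₃)₃⁺ > (CH₃)₃C–OC(CH₃)₃

The skeletons are identical, so relative rate is governed entirely by leaving-group ability.
A good leaving group is a weak base: the lower the pKₐ of its conjugate acid, the more readily it departs.
(CH₃)₃C–OTf loses OTf⁻: pKₐ(CF₃SO₃H (triflic acid)) ≈ -14
(CH₃)₃C–I loses I⁻: pKₐ(HI) ≈ -10
(CH₃)₃C–O(H)CH₃⁺ loses R'OH: pKₐ(R'OH₂⁺) ≈ -2.4
(CH₃)₃C–OC(O)CF₃ loses CF₃COO⁻: pKₐ(CF₃COOH) ≈ 0.2
(CH₃)₃C–N(CH₃)₃⁺ loses NR'₃: pKₐ(R'₃NH⁺) ≈ 10.7
(CH₃)₃C–OC(CH₃)₃ loses (CH₃)₃CO⁻: pKₐ(t-BuOH) ≈ 18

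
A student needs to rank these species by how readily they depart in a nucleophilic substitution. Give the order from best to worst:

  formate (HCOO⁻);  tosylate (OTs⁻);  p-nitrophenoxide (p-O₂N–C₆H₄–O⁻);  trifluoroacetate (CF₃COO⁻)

tosylate (OTs⁻) > trifluoroacetate (CF₃COO⁻) > formate (HCOO⁻) > p-nitrophenoxide (p-O₂N–C₆H₄–O⁻)

Leaving-group ability tracks the stability of the departed species; conjugate-acid pKₐ is the usual yardstick (lower pKₐ → better LG).
tosylate (OTs⁻): pKₐ(p-CH₃C₆H₄SO₃H (TsOH)) ≈ -2.8 — resonance-delocalised arenesulfonate
trifluoroacetate (CF₃COO⁻): pKₐ(CF₃COOH) ≈ 0.2 — strongly electron-withdrawing CF₃ stabilises the carboxylate
formate (HCOO⁻): pKₐ(HCOOH) ≈ 3.8
p-nitrophenoxide (p-O₂N–C₆H₄–O⁻): pKₐ(p-nitrophenol) ≈ 7.2 — nitro group delocalises the charge; the classic chromogenic LG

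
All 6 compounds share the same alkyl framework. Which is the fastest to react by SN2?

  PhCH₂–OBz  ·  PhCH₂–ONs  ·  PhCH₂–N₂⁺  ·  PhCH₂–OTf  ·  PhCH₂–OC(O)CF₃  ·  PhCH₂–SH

With the same alkyl group throughout, only the leaving group differentiates the rates.
Leaving-group ability tracks the stability of the departed species; conjugate-acid pKₐ is the usual yardstick (lower pKₐ → better LG).
PhCH₂–N₂⁺ loses N₂: no meaningful conjugate acid; N₂ departs as an exceptionally stable neutral molecule
PhCH₂–OTf loses OTf⁻: pKₐ(CF₃SO₃H (triflic acid)) ≈ -14
PhCH₂–ONs loses ONs⁻: pKₐ(p-O₂NC₆H₄SO₃H) ≈ -3.5
PhCH₂–OC(O)CF₃ loses CF₃COO⁻: pKₐ(CF₃COOH) ≈ 0.2
PhCH₂–OBz loses PhCOO⁻: pKₐ(C₆H₅COOH) ≈ 4.2
PhCH₂–SH loses HS⁻: pKₐ(H₂S) ≈ 7

PhCH₂–N₂⁺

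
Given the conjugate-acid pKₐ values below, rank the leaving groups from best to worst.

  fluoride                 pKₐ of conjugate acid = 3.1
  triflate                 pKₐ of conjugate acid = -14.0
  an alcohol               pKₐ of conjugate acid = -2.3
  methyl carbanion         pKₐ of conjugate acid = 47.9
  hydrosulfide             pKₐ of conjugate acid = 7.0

triflate > an alcohol > fluoride > hydrosulfide > methyl carbanion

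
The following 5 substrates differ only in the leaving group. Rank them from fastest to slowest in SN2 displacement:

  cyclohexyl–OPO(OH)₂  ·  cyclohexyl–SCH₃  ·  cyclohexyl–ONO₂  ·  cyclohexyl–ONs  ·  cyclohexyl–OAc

cyclohexyl–ONs > cyclohexyl–ONO₂ > cyclohexyl–OPO(OH)₂ > cyclohexyl–OAc > cyclohexyl–SCH₃

The skeletons are identical, so relative rate is governed entirely by leaving-group ability.
A good leaving group is a weak base: the lower the pKₐ of its conjugate acid, the more readily it departs.
cyclohexyl–ONs loses ONs⁻: pKₐ(p-O₂NC₆H₄SO₃H) ≈ -3.5
cyclohexyl–ONO₂ loses NO₃⁻: pKₐ(HNO₃) ≈ -1.3
cyclohexyl–OPO(OH)₂ loses H₂PO₄⁻: pKₐ(H₃PO₄) ≈ 2.1
cyclohexyl–OAc loses AcO⁻: pKₐ(CH₃COOH) ≈ 4.8
cyclohexyl–SCH₃ loses RS⁻: pKₐ(RSH (a thiol)) ≈ 10.5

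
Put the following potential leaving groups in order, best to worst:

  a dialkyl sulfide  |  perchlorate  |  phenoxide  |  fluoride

perchlorate > a dialkyl sulfide > fluoride > phenoxide

perchlorate: pKₐ(HClO₄) ≈ -10 — extremely weak base; rarely used for safety reasons
a dialkyl sulfide: pKₐ(R'₂SH⁺) ≈ -7 — neutral; leaves from a sulfonium salt (R–SR'₂⁺)
fluoride: pKₐ(HF) ≈ 3.2 — small and strongly basic; the poor halide leaving group
phenoxide: pKₐ(C₆H₅OH (phenol)) ≈ 10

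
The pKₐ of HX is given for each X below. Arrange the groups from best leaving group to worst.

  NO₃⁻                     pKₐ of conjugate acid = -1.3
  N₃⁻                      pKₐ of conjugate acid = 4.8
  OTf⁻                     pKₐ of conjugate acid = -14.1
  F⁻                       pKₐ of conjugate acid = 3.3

OTf⁻ > NO₃⁻ > F⁻ > N₃⁻

Lower conjugate-acid pKₐ ⇒ weaker base ⇒ better leaving group.
Sorting by the given values: OTf⁻ (-14.1), NO₃⁻ (-1.3), F⁻ (3.3), N₃⁻ (4.8).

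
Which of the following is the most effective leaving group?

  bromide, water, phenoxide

bromide: pKₐ(HBr) ≈ -9
water: pKₐ(H₃O⁺) ≈ -1.7
phenoxide: pKₐ(C₆H₅OH (phenol)) ≈ 10

bromide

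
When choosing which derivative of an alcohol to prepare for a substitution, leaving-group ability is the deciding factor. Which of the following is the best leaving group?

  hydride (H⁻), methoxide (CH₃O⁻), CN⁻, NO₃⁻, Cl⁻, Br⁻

Br⁻: pKₐ(HBr) ≈ -9
Cl⁻: pKₐ(HCl) ≈ -7
NO₃⁻: pKₐ(HNO₃) ≈ -1.3
CN⁻: pKₐ(HCN) ≈ 9.2
methoxide (CH₃O⁻): pKₐ(CH₃OH) ≈ 15.5
hydride (H⁻): pKₐ(H₂) ≈ 36

Br⁻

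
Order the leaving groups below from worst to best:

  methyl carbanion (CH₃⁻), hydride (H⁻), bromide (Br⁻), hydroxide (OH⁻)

methyl carbanion (CH₃⁻) < hydride (H⁻) < hydroxide (OH⁻) < bromide (Br⁻)

bromide (Br⁻): pKₐ(HBr) ≈ -9 — weak base; good leaving group
hydroxide (OH⁻): pKₐ(H₂O) ≈ 15.7 — strong base; essentially never leaves without prior activation
hydride (H⁻): pKₐ(H₂) ≈ 36
methyl carbanion (CH₃⁻): pKₐ(CH₄) ≈ 48
The question asks for worst first, so the sequence is read in increasing leaving-group ability.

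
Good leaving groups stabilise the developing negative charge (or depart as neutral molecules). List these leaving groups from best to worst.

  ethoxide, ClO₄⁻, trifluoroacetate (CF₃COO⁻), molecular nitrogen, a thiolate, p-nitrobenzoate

molecular nitrogen > ClO₄⁻ > trifluoroacetate (CF₃COO⁻) > p-nitrobenzoate > a thiolate > ethoxide

molecular nitrogen: no meaningful conjugate acid; N₂ departs as an exceptionally stable neutral molecule
ClO₄⁻: pKₐ(HClO₄) ≈ -10
trifluoroacetate (CF₃COO⁻): pKₐ(CF₃COOH) ≈ 0.2
p-nitrobenzoate: pKₐ(p-nitrobenzoic acid) ≈ 3.4
a thiolate: pKₐ(RSH (a thiol)) ≈ 10.5
ethoxide: pKₐ(CH₃CH₂OH) ≈ 16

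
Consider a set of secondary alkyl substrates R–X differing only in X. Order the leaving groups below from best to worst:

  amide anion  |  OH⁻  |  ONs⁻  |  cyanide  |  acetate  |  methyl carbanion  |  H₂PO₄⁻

Leaving-group ability tracks the stability of the departed species; conjugate-acid pKₐ is the usual yardstick (lower pKₐ → better LG).
ONs⁻: pKₐ(p-O₂NC₆H₄SO₃H) ≈ -3.5 — p-nitro group further stabilises the sulfonate
H₂PO₄⁻: pKₐ(H₃PO₄) ≈ 2.1
acetate: pKₐ(CH₃COOH) ≈ 4.8 — resonance-stabilised but still a weak base
cyanide: pKₐ(HCN) ≈ 9.2
OH⁻: pKₐ(H₂O) ≈ 15.7 — strong base; essentially never leaves without prior activation
amide anion: pKₐ(NH₃) ≈ 38
methyl carbanion: pKₐ(CH₄) ≈ 48 — unstabilised carbanion; the worst conceivable leaving group

ONs⁻ > H₂PO₄⁻ > acetate > cyanide > OH⁻ > amide anion > methyl carbanion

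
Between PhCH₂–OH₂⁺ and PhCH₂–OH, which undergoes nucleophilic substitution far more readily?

From PhCH₂–OH the departing group would be OH⁻ (pKₐ(H₂O) ≈ 15.7). Strong base; essentially never leaves without prior activation.
From PhCH₂–OH₂⁺ the leaving group is H₂O (pKₐ(H₃O⁺) ≈ -1.7). Neutral; leaves from a protonated alcohol (R–OH₂⁺).
(In practice PhCH₂–OH₂⁺ is made from PhCH₂–OH by protonation with strong acid, converting the leaving group from hydroxide to neutral water.)

PhCH₂–OH₂⁺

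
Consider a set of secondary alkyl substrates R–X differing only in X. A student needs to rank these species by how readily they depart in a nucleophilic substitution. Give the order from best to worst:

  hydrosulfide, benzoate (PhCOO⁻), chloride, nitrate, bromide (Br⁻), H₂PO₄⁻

bromide (Br⁻): pKₐ(HBr) ≈ -9 — weak base; good leaving group
chloride: pKₐ(HCl) ≈ -7
nitrate: pKₐ(HNO₃) ≈ -1.3 — resonance-delocalised over three oxygens
H₂PO₄⁻: pKₐ(H₃PO₄) ≈ 2.1 — moderate base; biological leaving group after further activation
benzoate (PhCOO⁻): pKₐ(C₆H₅COOH) ≈ 4.2
hydrosulfide: pKₐ(H₂S) ≈ 7 — larger and more polarisable than the oxygen analogue

bromide (Br⁻) > chloride > nitrate > H₂PO₄⁻ > benzoate (PhCOO⁻) > hydrosulfide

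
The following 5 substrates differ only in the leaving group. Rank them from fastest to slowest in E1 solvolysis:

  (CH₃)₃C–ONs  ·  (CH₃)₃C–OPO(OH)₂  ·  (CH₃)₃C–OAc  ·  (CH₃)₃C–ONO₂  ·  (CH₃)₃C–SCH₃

Identical carbon frameworks mean the comparison reduces to leaving-group quality.
Leaving-group ability tracks the stability of the departed species; conjugate-acid pKₐ is the usual yardstick (lower pKₐ → better LG).
(CH₃)₃C–ONs loses ONs⁻: pKₐ(p-O₂NC₆H₄SO₃H) ≈ -3.5
(CH₃)₃C–ONO₂ loses NO₃⁻: pKₐ(HNO₃) ≈ -1.3
(CH₃)₃C–OPO(OH)₂ loses H₂PO₄⁻: pKₐ(H₃PO₄) ≈ 2.1
(CH₃)₃C–OAc loses AcO⁻: pKₐ(CH₃COOH) ≈ 4.8
(CH₃)₃C–SCH₃ loses RS⁻: pKₐ(RSH (a thiol)) ≈ 10.5

(CH₃)₃C–ONs > (CH₃)₃C–ONO₂ > (CH₃)₃C–OPO(OH)₂ > (CH₃)₃C–OAc > (CH₃)₃C–SCH₃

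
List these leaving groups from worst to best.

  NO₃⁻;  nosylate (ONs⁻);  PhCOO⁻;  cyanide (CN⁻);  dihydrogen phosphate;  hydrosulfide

The more stable X⁻ (or X) is on its own — i.e. the weaker a base it is — the better a leaving group it makes.
nosylate (ONs⁻): pKₐ(p-O₂NC₆H₄SO₃H) ≈ -3.5
NO₃⁻: pKₐ(HNO₃) ≈ -1.3 — resonance-delocalised over three oxygens
dihydrogen phosphate: pKₐ(H₃PO₄) ≈ 2.1 — moderate base; biological leaving group after further activation
PhCOO⁻: pKₐ(C₆H₅COOH) ≈ 4.2
hydrosulfide: pKₐ(H₂S) ≈ 7
cyanide (CN⁻): pKₐ(HCN) ≈ 9.2 — sp carbon stabilises the charge somewhat, but still a poor LG
The question asks for worst first, so the sequence is read in increasing leaving-group ability.

cyanide (CN⁻) < hydrosulfide < PhCOO⁻ < dihydrogen phosphate < NO₃⁻ < nosylate (ONs⁻)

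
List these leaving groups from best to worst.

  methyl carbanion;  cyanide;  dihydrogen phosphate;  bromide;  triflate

triflate > bromide > dihydrogen phosphate > cyanide > methyl carbanion

Rank by basicity of the departing species: weakest base leaves most easily.
triflate: pKₐ(CF₃SO₃H (triflic acid)) ≈ -14
bromide: pKₐ(HBr) ≈ -9
dihydrogen phosphate: pKₐ(H₃PO₄) ≈ 2.1
cyanide: pKₐ(HCN) ≈ 9.2
methyl carbanion: pKₐ(CH₄) ≈ 48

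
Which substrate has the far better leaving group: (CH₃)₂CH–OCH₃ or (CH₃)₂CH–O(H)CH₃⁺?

(CH₃)₂CH–O(H)CH₃⁺

From (CH₃)₂CH–OCH₃ the departing group would be CH₃O⁻ (pKₐ(CH₃OH) ≈ 15.5). Strong base; alkoxides do not leave unassisted.
From (CH₃)₂CH–O(H)CH₃⁺ the leaving group is R'OH (pKₐ(R'OH₂⁺) ≈ -2.4). Neutral; leaves from a protonated ether (an oxonium ion, R–O(H)R'⁺).
(In practice (CH₃)₂CH–O(H)CH₃⁺ is made from (CH₃)₂CH–OCH₃ by protonation with concentrated HI, allowing neutral methanol, rather than methoxide, to depart.)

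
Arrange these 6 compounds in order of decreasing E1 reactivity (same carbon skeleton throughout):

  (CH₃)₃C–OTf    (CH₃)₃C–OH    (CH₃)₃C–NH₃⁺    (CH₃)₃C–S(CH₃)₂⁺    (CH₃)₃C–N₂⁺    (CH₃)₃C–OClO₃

Same R in every case — rank the leaving groups.
Rank by basicity of the departing species: weakest base leaves most easily.
(CH₃)₃C–N₂⁺ loses N₂: no meaningful conjugate acid; N₂ departs as an exceptionally stable neutral molecule
(CH₃)₃C–OTf loses OTf⁻: pKₐ(CF₃SO₃H (triflic acid)) ≈ -14
(CH₃)₃C–OClO₃ loses ClO₄⁻: pKₐ(HClO₄) ≈ -10
(CH₃)₃C–S(CH₃)₂⁺ loses SR'₂: pKₐ(R'₂SH⁺) ≈ -7
(CH₃)₃C–NH₃⁺ loses NH₃: pKₐ(NH₄⁺) ≈ 9.2
(CH₃)₃C–OH loses OH⁻: pKₐ(H₂O) ≈ 15.7

(CH₃)₃C–N₂⁺ > (CH₃)₃C–OTf > (CH₃)₃C–OClO₃ > (CH₃)₃C–S(CH₃)₂⁺ > (CH₃)₃C–NH₃⁺ > (CH₃)₃C–OH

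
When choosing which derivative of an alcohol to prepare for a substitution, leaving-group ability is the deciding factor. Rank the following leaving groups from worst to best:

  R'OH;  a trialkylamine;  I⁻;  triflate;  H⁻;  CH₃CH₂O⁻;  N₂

H⁻ < CH₃CH₂O⁻ < a trialkylamine < R'OH < I⁻ < triflate < N₂

The more stable X⁻ (or X) is on its own — i.e. the weaker a base it is — the better a leaving group it makes.
N₂: no meaningful conjugate acid; N₂ departs as an exceptionally stable neutral molecule
triflate: pKₐ(CF₃SO₃H (triflic acid)) ≈ -14
I⁻: pKₐ(HI) ≈ -10
R'OH: pKₐ(R'OH₂⁺) ≈ -2.4
a trialkylamine: pKₐ(R'₃NH⁺) ≈ 10.7
CH₃CH₂O⁻: pKₐ(CH₃CH₂OH) ≈ 16
H⁻: pKₐ(H₂) ≈ 36
Reversing gives the worst-to-best order requested.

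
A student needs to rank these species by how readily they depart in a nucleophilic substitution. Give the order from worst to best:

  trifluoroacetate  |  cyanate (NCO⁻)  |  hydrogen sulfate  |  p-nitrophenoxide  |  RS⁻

Rank by basicity of the departing species: weakest base leaves most easily.
hydrogen sulfate: pKₐ(H₂SO₄) ≈ -3
trifluoroacetate: pKₐ(CF₃COOH) ≈ 0.2
cyanate (NCO⁻): pKₐ(HOCN) ≈ 3.5 — resonance between N and O
p-nitrophenoxide: pKₐ(p-nitrophenol) ≈ 7.2 — nitro group delocalises the charge; the classic chromogenic LG
RS⁻: pKₐ(RSH (a thiol)) ≈ 10.5 — moderately basic; rarely leaves without activation
Listed from poorest to best leaving group as asked.

RS⁻ < p-nitrophenoxide < cyanate (NCO⁻) < trifluoroacetate < hydrogen sulfate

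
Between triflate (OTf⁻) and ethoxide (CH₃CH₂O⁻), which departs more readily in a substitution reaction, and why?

triflate (OTf⁻)

triflate (OTf⁻) is the better leaving group.
pKₐ(CF₃SO₃H (triflic acid)) ≈ -14 versus pKₐ(CH₃CH₂OH) ≈ 16: triflate (OTf⁻) is the much weaker base.
Charge spread over three oxygens and a CF₃ group; the premier leaving group in synthesis.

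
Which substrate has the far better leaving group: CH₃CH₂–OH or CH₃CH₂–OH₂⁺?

CH₃CH₂–OH₂⁺

From CH₃CH₂–OH the departing group would be OH⁻ (pKₐ(H₂O) ≈ 15.7). Strong base; essentially never leaves without prior activation.
From CH₃CH₂–OH₂⁺ the leaving group is H₂O (pKₐ(H₃O⁺) ≈ -1.7). Neutral; leaves from a protonated alcohol (R–OH₂⁺).
(In practice CH₃CH₂–OH₂⁺ is made from CH₃CH₂–OH by protonation with strong acid, converting the leaving group from hydroxide to neutral water.)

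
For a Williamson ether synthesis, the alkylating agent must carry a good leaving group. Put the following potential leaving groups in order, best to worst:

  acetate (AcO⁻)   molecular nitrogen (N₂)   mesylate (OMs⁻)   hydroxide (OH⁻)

molecular nitrogen (N₂): no meaningful conjugate acid; N₂ departs as an exceptionally stable neutral molecule
mesylate (OMs⁻): pKₐ(CH₃SO₃H (MsOH)) ≈ -1.9
acetate (AcO⁻): pKₐ(CH₃COOH) ≈ 4.8 — resonance-stabilised but still a weak base
hydroxide (OH⁻): pKₐ(H₂O) ≈ 15.7

molecular nitrogen (N₂) > mesylate (OMs⁻) > acetate (AcO⁻) > hydroxide (OH⁻)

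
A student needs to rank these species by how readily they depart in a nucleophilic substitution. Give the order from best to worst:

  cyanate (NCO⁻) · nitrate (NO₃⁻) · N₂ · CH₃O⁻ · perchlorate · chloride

A good leaving group is a weak base: the lower the pKₐ of its conjugate acid, the more readily it departs.
N₂: no meaningful conjugate acid; N₂ departs as an exceptionally stable neutral molecule
perchlorate: pKₐ(HClO₄) ≈ -10
chloride: pKₐ(HCl) ≈ -7
nitrate (NO₃⁻): pKₐ(HNO₃) ≈ -1.3
cyanate (NCO⁻): pKₐ(HOCN) ≈ 3.5
CH₃O⁻: pKₐ(CH₃OH) ≈ 15.5

N₂ > perchlorate > chloride > nitrate (NO₃⁻) > cyanate (NCO⁻) > CH₃O⁻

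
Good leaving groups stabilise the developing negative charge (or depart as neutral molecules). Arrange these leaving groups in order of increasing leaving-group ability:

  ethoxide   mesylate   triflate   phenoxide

triflate: pKₐ(CF₃SO₃H (triflic acid)) ≈ -14
mesylate: pKₐ(CH₃SO₃H (MsOH)) ≈ -1.9
phenoxide: pKₐ(C₆H₅OH (phenol)) ≈ 10
ethoxide: pKₐ(CH₃CH₂OH) ≈ 16
Reversing gives the worst-to-best order requested.

ethoxide < phenoxide < mesylate < triflate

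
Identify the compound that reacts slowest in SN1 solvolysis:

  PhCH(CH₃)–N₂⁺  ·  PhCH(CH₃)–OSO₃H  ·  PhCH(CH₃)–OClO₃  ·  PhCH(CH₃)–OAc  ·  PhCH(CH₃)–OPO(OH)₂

The skeletons are identical, so relative rate is governed entirely by leaving-group ability.
Leaving-group ability tracks the stability of the departed species; conjugate-acid pKₐ is the usual yardstick (lower pKₐ → better LG).
PhCH(CH₃)–N₂⁺ loses N₂: no meaningful conjugate acid; N₂ departs as an exceptionally stable neutral molecule
PhCH(CH₃)–OClO₃ loses ClO₄⁻: pKₐ(HClO₄) ≈ -10
PhCH(CH₃)–OSO₃H loses HSO₄⁻: pKₐ(H₂SO₄) ≈ -3
PhCH(CH₃)–OPO(OH)₂ loses H₂PO₄⁻: pKₐ(H₃PO₄) ≈ 2.1
PhCH(CH₃)–OAc loses AcO⁻: pKₐ(CH₃COOH) ≈ 4.8

PhCH(CH₃)–OAc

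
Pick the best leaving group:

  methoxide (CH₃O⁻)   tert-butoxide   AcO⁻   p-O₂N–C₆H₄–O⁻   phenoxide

Rank by basicity of the departing species: weakest base leaves most easily.
AcO⁻: pKₐ(CH₃COOH) ≈ 4.8
p-O₂N–C₆H₄–O⁻: pKₐ(p-nitrophenol) ≈ 7.2
phenoxide: pKₐ(C₆H₅OH (phenol)) ≈ 10
methoxide (CH₃O⁻): pKₐ(CH₃OH) ≈ 15.5
tert-butoxide: pKₐ(t-BuOH) ≈ 18

AcO⁻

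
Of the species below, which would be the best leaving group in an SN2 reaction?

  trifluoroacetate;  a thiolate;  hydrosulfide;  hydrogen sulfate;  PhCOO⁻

Leaving-group ability tracks the stability of the departed species; conjugate-acid pKₐ is the usual yardstick (lower pKₐ → better LG).
hydrogen sulfate: pKₐ(H₂SO₄) ≈ -3
trifluoroacetate: pKₐ(CF₃COOH) ≈ 0.2
PhCOO⁻: pKₐ(C₆H₅COOH) ≈ 4.2
hydrosulfide: pKₐ(H₂S) ≈ 7
a thiolate: pKₐ(RSH (a thiol)) ≈ 10.5

hydrogen sulfate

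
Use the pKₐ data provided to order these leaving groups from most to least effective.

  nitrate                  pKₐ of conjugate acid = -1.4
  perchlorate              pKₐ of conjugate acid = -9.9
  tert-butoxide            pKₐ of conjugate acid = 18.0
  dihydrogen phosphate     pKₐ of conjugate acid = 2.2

perchlorate > nitrate > dihydrogen phosphate > tert-butoxide

Lower conjugate-acid pKₐ ⇒ weaker base ⇒ better leaving group.
Sorting by the given values: perchlorate (-9.9), nitrate (-1.4), dihydrogen phosphate (2.2), tert-butoxide (18.0).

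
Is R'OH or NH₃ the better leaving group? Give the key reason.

R'OH

R'OH is the better leaving group.
pKₐ(R'OH₂⁺) ≈ -2.4 versus pKₐ(NH₄⁺) ≈ 9.2: R'OH is the much weaker base.
Neutral; leaves from a protonated ether (an oxonium ion, R–O(H)R'⁺).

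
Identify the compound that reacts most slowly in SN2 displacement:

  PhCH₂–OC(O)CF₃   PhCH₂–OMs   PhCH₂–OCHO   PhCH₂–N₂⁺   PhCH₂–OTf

PhCH₂–OCHO

The skeletons are identical, so relative rate is governed entirely by leaving-group ability.
Rank by basicity of the departing species: weakest base leaves most easily.
PhCH₂–N₂⁺ loses N₂: no meaningful conjugate acid; N₂ departs as an exceptionally stable neutral molecule
PhCH₂–OTf loses OTf⁻: pKₐ(CF₃SO₃H (triflic acid)) ≈ -14
PhCH₂–OMs loses OMs⁻: pKₐ(CH₃SO₃H (MsOH)) ≈ -1.9
PhCH₂–OC(O)CF₃ loses CF₃COO⁻: pKₐ(CF₃COOH) ≈ 0.2
PhCH₂–OCHO loses HCOO⁻: pKₐ(HCOOH) ≈ 3.8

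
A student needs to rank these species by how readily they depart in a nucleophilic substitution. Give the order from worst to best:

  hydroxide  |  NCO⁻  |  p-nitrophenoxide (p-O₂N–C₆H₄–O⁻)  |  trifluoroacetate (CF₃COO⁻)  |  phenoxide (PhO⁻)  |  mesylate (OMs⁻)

mesylate (OMs⁻): pKₐ(CH₃SO₃H (MsOH)) ≈ -1.9
trifluoroacetate (CF₃COO⁻): pKₐ(CF₃COOH) ≈ 0.2 — strongly electron-withdrawing CF₃ stabilises the carboxylate
NCO⁻: pKₐ(HOCN) ≈ 3.5
p-nitrophenoxide (p-O₂N–C₆H₄–O⁻): pKₐ(p-nitrophenol) ≈ 7.2 — nitro group delocalises the charge; the classic chromogenic LG
phenoxide (PhO⁻): pKₐ(C₆H₅OH (phenol)) ≈ 10
hydroxide: pKₐ(H₂O) ≈ 15.7
The question asks for worst first, so the sequence is read in increasing leaving-group ability.

hydroxide < phenoxide (PhO⁻) < p-nitrophenoxide (p-O₂N–C₆H₄–O⁻) < NCO⁻ < trifluoroacetate (CF₃COO⁻) < mesylate (OMs⁻)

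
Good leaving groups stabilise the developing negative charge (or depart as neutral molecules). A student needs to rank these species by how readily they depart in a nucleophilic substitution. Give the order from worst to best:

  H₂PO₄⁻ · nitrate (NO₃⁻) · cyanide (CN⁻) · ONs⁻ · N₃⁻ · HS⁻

cyanide (CN⁻) < HS⁻ < N₃⁻ < H₂PO₄⁻ < nitrate (NO₃⁻) < ONs⁻

Leaving-group ability tracks the stability of the departed species; conjugate-acid pKₐ is the usual yardstick (lower pKₐ → better LG).
ONs⁻: pKₐ(p-O₂NC₆H₄SO₃H) ≈ -3.5
nitrate (NO₃⁻): pKₐ(HNO₃) ≈ -1.3
H₂PO₄⁻: pKₐ(H₃PO₄) ≈ 2.1
N₃⁻: pKₐ(HN₃) ≈ 4.7
HS⁻: pKₐ(H₂S) ≈ 7
cyanide (CN⁻): pKₐ(HCN) ≈ 9.2
The question asks for worst first, so the sequence is read in increasing leaving-group ability.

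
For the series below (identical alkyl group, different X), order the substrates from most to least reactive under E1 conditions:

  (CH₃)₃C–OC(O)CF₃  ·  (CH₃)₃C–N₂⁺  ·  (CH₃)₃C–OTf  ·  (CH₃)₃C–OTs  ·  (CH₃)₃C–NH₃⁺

(CH₃)₃C–N₂⁺ > (CH₃)₃C–OTf > (CH₃)₃C–OTs > (CH₃)₃C–OC(O)CF₃ > (CH₃)₃C–NH₃⁺

With the same alkyl group throughout, only the leaving group differentiates the rates.
A good leaving group is a weak base: the lower the pKₐ of its conjugate acid, the more readily it departs.
(CH₃)₃C–N₂⁺ loses N₂: no meaningful conjugate acid; N₂ departs as an exceptionally stable neutral molecule
(CH₃)₃C–OTf loses OTf⁻: pKₐ(CF₃SO₃H (triflic acid)) ≈ -14
(CH₃)₃C–OTs loses OTs⁻: pKₐ(p-CH₃C₆H₄SO₃H (TsOH)) ≈ -2.8
(CH₃)₃C–OC(O)CF₃ loses CF₃COO⁻: pKₐ(CF₃COOH) ≈ 0.2
(CH₃)₃C–NH₃⁺ loses NH₃: pKₐ(NH₄⁺) ≈ 9.2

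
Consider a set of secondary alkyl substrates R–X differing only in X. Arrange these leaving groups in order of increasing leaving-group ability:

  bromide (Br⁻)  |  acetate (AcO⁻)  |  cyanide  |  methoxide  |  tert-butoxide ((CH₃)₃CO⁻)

bromide (Br⁻): pKₐ(HBr) ≈ -9
acetate (AcO⁻): pKₐ(CH₃COOH) ≈ 4.8
cyanide: pKₐ(HCN) ≈ 9.2
methoxide: pKₐ(CH₃OH) ≈ 15.5
tert-butoxide ((CH₃)₃CO⁻): pKₐ(t-BuOH) ≈ 18
Reversing gives the worst-to-best order requested.

tert-butoxide ((CH₃)₃CO⁻) < methoxide < cyanide < acetate (AcO⁻) < bromide (Br⁻)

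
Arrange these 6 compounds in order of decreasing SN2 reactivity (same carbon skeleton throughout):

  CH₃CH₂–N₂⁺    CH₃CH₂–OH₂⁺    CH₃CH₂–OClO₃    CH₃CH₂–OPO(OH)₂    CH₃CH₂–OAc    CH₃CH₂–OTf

CH₃CH₂–N₂⁺ > CH₃CH₂–OTf > CH₃CH₂–OClO₃ > CH₃CH₂–OH₂⁺ > CH₃CH₂–OPO(OH)₂ > CH₃CH₂–OAc

The skeletons are identical, so relative rate is governed entirely by leaving-group ability.
A good leaving group is a weak base: the lower the pKₐ of its conjugate acid, the more readily it departs.
CH₃CH₂–N₂⁺ loses N₂: no meaningful conjugate acid; N₂ departs as an exceptionally stable neutral molecule
CH₃CH₂–OTf loses OTf⁻: pKₐ(CF₃SO₃H (triflic acid)) ≈ -14
CH₃CH₂–OClO₃ loses ClO₄⁻: pKₐ(HClO₄) ≈ -10
CH₃CH₂–OH₂⁺ loses H₂O: pKₐ(H₃O⁺) ≈ -1.7
CH₃CH₂–OPO(OH)₂ loses H₂PO₄⁻: pKₐ(H₃PO₄) ≈ 2.1
CH₃CH₂–OAc loses AcO⁻: pKₐ(CH₃COOH) ≈ 4.8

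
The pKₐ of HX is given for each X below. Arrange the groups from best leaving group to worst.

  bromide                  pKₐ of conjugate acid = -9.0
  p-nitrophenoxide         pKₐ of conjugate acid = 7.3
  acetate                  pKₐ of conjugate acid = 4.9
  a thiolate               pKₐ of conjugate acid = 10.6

Lower conjugate-acid pKₐ ⇒ weaker base ⇒ better leaving group.
Sorting by the given values: bromide (-9.0), acetate (4.9), p-nitrophenoxide (7.3), a thiolate (10.6).

bromide > acetate > p-nitrophenoxide > a thiolate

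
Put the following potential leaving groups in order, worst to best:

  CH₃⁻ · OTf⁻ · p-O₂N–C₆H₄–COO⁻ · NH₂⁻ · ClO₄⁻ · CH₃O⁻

A good leaving group is a weak base: the lower the pKₐ of its conjugate acid, the more readily it departs.
OTf⁻: pKₐ(CF₃SO₃H (triflic acid)) ≈ -14
ClO₄⁻: pKₐ(HClO₄) ≈ -10 — extremely weak base; rarely used for safety reasons
p-O₂N–C₆H₄–COO⁻: pKₐ(p-nitrobenzoic acid) ≈ 3.4 — electron-withdrawing nitro group stabilises the carboxylate
CH₃O⁻: pKₐ(CH₃OH) ≈ 15.5 — strong base; alkoxides do not leave unassisted
NH₂⁻: pKₐ(NH₃) ≈ 38
CH₃⁻: pKₐ(CH₄) ≈ 48
The question asks for worst first, so the sequence is read in increasing leaving-group ability.

CH₃⁻ < NH₂⁻ < CH₃O⁻ < p-O₂N–C₆H₄–COO⁻ < ClO₄⁻ < OTf⁻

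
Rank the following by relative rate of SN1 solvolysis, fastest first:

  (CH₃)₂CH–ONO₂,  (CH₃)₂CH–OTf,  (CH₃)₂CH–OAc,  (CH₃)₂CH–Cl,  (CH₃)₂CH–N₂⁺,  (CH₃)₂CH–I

(CH₃)₂CH–N₂⁺ > (CH₃)₂CH–OTf > (CH₃)₂CH–I > (CH₃)₂CH–Cl > (CH₃)₂CH–ONO₂ > (CH₃)₂CH–OAc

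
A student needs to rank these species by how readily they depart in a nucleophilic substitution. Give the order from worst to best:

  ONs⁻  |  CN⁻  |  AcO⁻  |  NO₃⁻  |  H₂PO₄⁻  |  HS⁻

CN⁻ < HS⁻ < AcO⁻ < H₂PO₄⁻ < NO₃⁻ < ONs⁻

The more stable X⁻ (or X) is on its own — i.e. the weaker a base it is — the better a leaving group it makes.
ONs⁻: pKₐ(p-O₂NC₆H₄SO₃H) ≈ -3.5
NO₃⁻: pKₐ(HNO₃) ≈ -1.3
H₂PO₄⁻: pKₐ(H₃PO₄) ≈ 2.1
AcO⁻: pKₐ(CH₃COOH) ≈ 4.8
HS⁻: pKₐ(H₂S) ≈ 7
CN⁻: pKₐ(HCN) ≈ 9.2
Reversing gives the worst-to-best order requested.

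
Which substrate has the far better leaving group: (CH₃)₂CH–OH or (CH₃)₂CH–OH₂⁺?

From (CH₃)₂CH–OH the departing group would be OH⁻ (pKₐ(H₂O) ≈ 15.7). Strong base; essentially never leaves without prior activation.
From (CH₃)₂CH–OH₂⁺ the leaving group is H₂O (pKₐ(H₃O⁺) ≈ -1.7). Neutral; leaves from a protonated alcohol (R–OH₂⁺).
(In practice (CH₃)₂CH–OH₂⁺ is made from (CH₃)₂CH–OH by protonation with strong acid, converting the leaving group from hydroxide to neutral water.)

(CH₃)₂CH–OH₂⁺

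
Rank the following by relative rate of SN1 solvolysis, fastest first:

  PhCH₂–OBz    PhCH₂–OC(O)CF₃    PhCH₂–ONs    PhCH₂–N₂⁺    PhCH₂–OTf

PhCH₂–N₂⁺ > PhCH₂–OTf > PhCH₂–ONs > PhCH₂–OC(O)CF₃ > PhCH₂–OBz

With the same alkyl group throughout, only the leaving group differentiates the rates.
The more stable X⁻ (or X) is on its own — i.e. the weaker a base it is — the better a leaving group it makes.
PhCH₂–N₂⁺ loses N₂: no meaningful conjugate acid; N₂ departs as an exceptionally stable neutral molecule
PhCH₂–OTf loses OTf⁻: pKₐ(CF₃SO₃H (triflic acid)) ≈ -14
PhCH₂–ONs loses ONs⁻: pKₐ(p-O₂NC₆H₄SO₃H) ≈ -3.5
PhCH₂–OC(O)CF₃ loses CF₃COO⁻: pKₐ(CF₃COOH) ≈ 0.2
PhCH₂–OBz loses PhCOO⁻: pKₐ(C₆H₅COOH) ≈ 4.2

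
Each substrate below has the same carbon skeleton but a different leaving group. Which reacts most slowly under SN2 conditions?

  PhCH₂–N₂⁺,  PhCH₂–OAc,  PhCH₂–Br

PhCH₂–OAc

Same R in every case — rank the leaving groups.
A good leaving group is a weak base: the lower the pKₐ of its conjugate acid, the more readily it departs.
PhCH₂–N₂⁺ loses N₂: no meaningful conjugate acid; N₂ departs as an exceptionally stable neutral molecule
PhCH₂–Br loses Br⁻: pKₐ(HBr) ≈ -9
PhCH₂–OAc loses AcO⁻: pKₐ(CH₃COOH) ≈ 4.8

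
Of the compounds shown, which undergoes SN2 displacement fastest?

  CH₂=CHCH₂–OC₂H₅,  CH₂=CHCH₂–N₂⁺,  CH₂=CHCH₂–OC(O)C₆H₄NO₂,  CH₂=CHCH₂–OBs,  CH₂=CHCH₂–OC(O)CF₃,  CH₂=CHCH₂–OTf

CH₂=CHCH₂–N₂⁺

The skeletons are identical, so relative rate is governed entirely by leaving-group ability.
Leaving-group ability tracks the stability of the departed species; conjugate-acid pKₐ is the usual yardstick (lower pKₐ → better LG).
CH₂=CHCH₂–N₂⁺ loses N₂: no meaningful conjugate acid; N₂ departs as an exceptionally stable neutral molecule
CH₂=CHCH₂–OTf loses OTf⁻: pKₐ(CF₃SO₃H (triflic acid)) ≈ -14
CH₂=CHCH₂–OBs loses OBs⁻: pKₐ(p-BrC₆H₄SO₃H) ≈ -2.8
CH₂=CHCH₂–OC(O)CF₃ loses CF₃COO⁻: pKₐ(CF₃COOH) ≈ 0.2
CH₂=CHCH₂–OC(O)C₆H₄NO₂ loses p-O₂N–C₆H₄–COO⁻: pKₐ(p-nitrobenzoic acid) ≈ 3.4
CH₂=CHCH₂–OC₂H₅ loses CH₃CH₂O⁻: pKₐ(CH₃CH₂OH) ≈ 16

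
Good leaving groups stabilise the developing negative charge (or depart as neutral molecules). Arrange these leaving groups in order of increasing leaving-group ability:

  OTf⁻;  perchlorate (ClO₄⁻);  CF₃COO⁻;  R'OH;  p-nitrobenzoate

The more stable X⁻ (or X) is on its own — i.e. the weaker a base it is — the better a leaving group it makes.
OTf⁻: pKₐ(CF₃SO₃H (triflic acid)) ≈ -14 — charge spread over three oxygens and a CF₃ group; the premier leaving group in synthesis
perchlorate (ClO₄⁻): pKₐ(HClO₄) ≈ -10 — extremely weak base; rarely used for safety reasons
R'OH: pKₐ(R'OH₂⁺) ≈ -2.4
CF₃COO⁻: pKₐ(CF₃COOH) ≈ 0.2 — strongly electron-withdrawing CF₃ stabilises the carboxylate
p-nitrobenzoate: pKₐ(p-nitrobenzoic acid) ≈ 3.4 — electron-withdrawing nitro group stabilises the carboxylate
The question asks for worst first, so the sequence is read in increasing leaving-group ability.

p-nitrobenzoate < CF₃COO⁻ < R'OH < perchlorate (ClO₄⁻) < OTf⁻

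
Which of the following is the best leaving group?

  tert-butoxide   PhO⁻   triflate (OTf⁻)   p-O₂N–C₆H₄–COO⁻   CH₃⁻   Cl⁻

triflate (OTf⁻)

Rank by basicity of the departing species: weakest base leaves most easily.
triflate (OTf⁻): pKₐ(CF₃SO₃H (triflic acid)) ≈ -14
Cl⁻: pKₐ(HCl) ≈ -7
p-O₂N–C₆H₄–COO⁻: pKₐ(p-nitrobenzoic acid) ≈ 3.4
PhO⁻: pKₐ(C₆H₅OH (phenol)) ≈ 10
tert-butoxide: pKₐ(t-BuOH) ≈ 18
CH₃⁻: pKₐ(CH₄) ≈ 48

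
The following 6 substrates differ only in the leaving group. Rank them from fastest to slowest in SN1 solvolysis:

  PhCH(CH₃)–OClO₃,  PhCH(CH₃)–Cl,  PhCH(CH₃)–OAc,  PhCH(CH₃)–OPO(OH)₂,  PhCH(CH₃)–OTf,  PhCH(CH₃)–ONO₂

PhCH(CH₃)–OTf > PhCH(CH₃)–OClO₃ > PhCH(CH₃)–Cl > PhCH(CH₃)–ONO₂ > PhCH(CH₃)–OPO(OH)₂ > PhCH(CH₃)–OAc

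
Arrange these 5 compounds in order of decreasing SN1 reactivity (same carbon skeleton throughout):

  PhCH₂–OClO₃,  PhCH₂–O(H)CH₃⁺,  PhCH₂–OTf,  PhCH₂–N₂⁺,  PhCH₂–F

PhCH₂–N₂⁺ > PhCH₂–OTf > PhCH₂–OClO₃ > PhCH₂–O(H)CH₃⁺ > PhCH₂–F

With the same alkyl group throughout, only the leaving group differentiates the rates.
Leaving-group ability tracks the stability of the departed species; conjugate-acid pKₐ is the usual yardstick (lower pKₐ → better LG).
PhCH₂–N₂⁺ loses N₂: no meaningful conjugate acid; N₂ departs as an exceptionally stable neutral molecule
PhCH₂–OTf loses OTf⁻: pKₐ(CF₃SO₃H (triflic acid)) ≈ -14
PhCH₂–OClO₃ loses ClO₄⁻: pKₐ(HClO₄) ≈ -10
PhCH₂–O(H)CH₃⁺ loses R'OH: pKₐ(R'OH₂⁺) ≈ -2.4
PhCH₂–F loses F⁻: pKₐ(HF) ≈ 3.2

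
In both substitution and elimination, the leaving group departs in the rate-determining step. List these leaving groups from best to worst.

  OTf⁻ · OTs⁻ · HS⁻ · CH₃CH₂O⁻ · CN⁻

OTf⁻ > OTs⁻ > HS⁻ > CN⁻ > CH₃CH₂O⁻

OTf⁻: pKₐ(CF₃SO₃H (triflic acid)) ≈ -14
OTs⁻: pKₐ(p-CH₃C₆H₄SO₃H (TsOH)) ≈ -2.8
HS⁻: pKₐ(H₂S) ≈ 7
CN⁻: pKₐ(HCN) ≈ 9.2
CH₃CH₂O⁻: pKₐ(CH₃CH₂OH) ≈ 16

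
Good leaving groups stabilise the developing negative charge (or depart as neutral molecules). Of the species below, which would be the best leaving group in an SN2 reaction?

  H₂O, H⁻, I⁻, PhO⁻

The more stable X⁻ (or X) is on its own — i.e. the weaker a base it is — the better a leaving group it makes.
I⁻: pKₐ(HI) ≈ -10
H₂O: pKₐ(H₃O⁺) ≈ -1.7
PhO⁻: pKₐ(C₆H₅OH (phenol)) ≈ 10
H⁻: pKₐ(H₂) ≈ 36

I⁻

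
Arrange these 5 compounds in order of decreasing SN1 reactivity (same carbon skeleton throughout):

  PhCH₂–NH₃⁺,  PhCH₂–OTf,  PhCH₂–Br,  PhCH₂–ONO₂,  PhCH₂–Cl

PhCH₂–OTf > PhCH₂–Br > PhCH₂–Cl > PhCH₂–ONO₂ > PhCH₂–NH₃⁺

Same R in every case — rank the leaving groups.
Rank by basicity of the departing species: weakest base leaves most easily.
PhCH₂–OTf loses OTf⁻: pKₐ(CF₃SO₃H (triflic acid)) ≈ -14
PhCH₂–Br loses Br⁻: pKₐ(HBr) ≈ -9
PhCH₂–Cl loses Cl⁻: pKₐ(HCl) ≈ -7
PhCH₂–ONO₂ loses NO₃⁻: pKₐ(HNO₃) ≈ -1.3
PhCH₂–NH₃⁺ loses NH₃: pKₐ(NH₄⁺) ≈ 9.2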